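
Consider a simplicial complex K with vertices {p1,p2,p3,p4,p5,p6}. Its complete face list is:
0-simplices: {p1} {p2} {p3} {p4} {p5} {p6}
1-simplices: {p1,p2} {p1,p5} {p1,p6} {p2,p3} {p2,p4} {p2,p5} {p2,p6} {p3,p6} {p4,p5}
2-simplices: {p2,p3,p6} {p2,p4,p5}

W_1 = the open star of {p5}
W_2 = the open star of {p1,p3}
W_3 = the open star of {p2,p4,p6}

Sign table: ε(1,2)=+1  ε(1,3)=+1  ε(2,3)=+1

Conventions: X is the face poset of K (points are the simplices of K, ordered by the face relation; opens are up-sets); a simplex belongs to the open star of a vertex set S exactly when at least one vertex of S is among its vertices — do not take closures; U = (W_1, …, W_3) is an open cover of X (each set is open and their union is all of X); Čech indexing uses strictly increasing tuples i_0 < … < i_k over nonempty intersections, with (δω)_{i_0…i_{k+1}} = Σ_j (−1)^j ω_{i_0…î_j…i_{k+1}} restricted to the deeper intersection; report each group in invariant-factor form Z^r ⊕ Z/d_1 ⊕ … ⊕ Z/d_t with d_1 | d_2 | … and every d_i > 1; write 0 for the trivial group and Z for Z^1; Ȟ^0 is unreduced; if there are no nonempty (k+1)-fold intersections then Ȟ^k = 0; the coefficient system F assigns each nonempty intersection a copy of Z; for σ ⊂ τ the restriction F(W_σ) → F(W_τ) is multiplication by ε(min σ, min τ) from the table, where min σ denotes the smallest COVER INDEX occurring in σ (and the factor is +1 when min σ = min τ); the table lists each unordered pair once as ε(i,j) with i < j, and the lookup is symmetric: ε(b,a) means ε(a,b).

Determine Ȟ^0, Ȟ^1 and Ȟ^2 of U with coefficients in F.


Ȟ^0 = Z,  Ȟ^1 = Z,  Ȟ^2 = 0

nerve simplices:
  W1={{p5},{p1,p5},{p2,p5},{p4,p5},{p2,p4,p5}} W2={{p1},{p3},{p1,p2},{p1,p5},{p1,p6},{p2,p3},{p3,p6},{p2,p3,p6}} W3={{p2},{p4},{p6},{p1,p2},{p1,p6},{p2,p3},{p2,p4},{p2,p5},{p2,p6},{p3,p6},{p4,p5},{p2,p3,p6},{p2,p4,p5}}
  W12={{p1,p5}} W13={{p2,p5},{p4,p5},{p2,p4,p5}} W23={{p1,p2},{p1,p6},{p2,p3},{p3,p6},{p2,p3,p6}}
C dims 3,3; δ0: rk 2, SNF 1^2
degree 0: 3−2−0 = 1 → Ȟ^0 ≅ Z
degree 1: 3−0−2 = 1 → Ȟ^1 ≅ Z
degree 2: 0−0−0 = 0 → Ȟ^2 ≅ 0


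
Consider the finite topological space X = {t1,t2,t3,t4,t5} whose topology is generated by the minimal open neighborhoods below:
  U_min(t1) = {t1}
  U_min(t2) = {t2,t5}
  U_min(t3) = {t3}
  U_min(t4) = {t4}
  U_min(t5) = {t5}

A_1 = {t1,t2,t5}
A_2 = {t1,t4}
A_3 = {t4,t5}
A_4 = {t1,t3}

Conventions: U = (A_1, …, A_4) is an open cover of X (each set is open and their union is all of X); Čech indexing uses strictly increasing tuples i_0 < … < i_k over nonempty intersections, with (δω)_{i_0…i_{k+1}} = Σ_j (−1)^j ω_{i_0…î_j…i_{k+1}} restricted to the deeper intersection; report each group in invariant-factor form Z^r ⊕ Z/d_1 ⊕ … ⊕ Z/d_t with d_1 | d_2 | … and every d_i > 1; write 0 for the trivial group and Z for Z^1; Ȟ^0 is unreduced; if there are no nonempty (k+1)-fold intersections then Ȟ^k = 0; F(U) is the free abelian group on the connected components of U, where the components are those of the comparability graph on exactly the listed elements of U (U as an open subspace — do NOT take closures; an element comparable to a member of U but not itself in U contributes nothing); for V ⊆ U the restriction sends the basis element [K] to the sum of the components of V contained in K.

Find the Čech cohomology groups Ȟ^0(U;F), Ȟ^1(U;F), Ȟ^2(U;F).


Ȟ^0 = Z^4; Ȟ^1 = 0; Ȟ^2 = 0

nerve of the cover:
  A12={t1} A13={t5} A14={t1} A23={t4} A24={t1}
  A124={t1}
components per intersection:
  A1: {t1} {t2,t5}
  A2: {t1} {t4}
  A3: {t4} {t5}
  A4: {t1} {t3}
  A12: {t1}
  A13: {t5}
  A14: {t1}
  A23: {t4}
  A24: {t1}
  A124: {t1}
C dims 8,5,1; δ0: rk 4, SNF 1^4; δ1: rk 1, SNF 1^1
Ȟ^0 = (8 − 4) − 0 = 4, so Ȟ^0 ≅ Z^4
Ȟ^1 = (5 − 1) − 4 = 0, so Ȟ^1 ≅ 0
Ȟ^2 = (1 − 0) − 1 = 0, so Ȟ^2 ≅ 0


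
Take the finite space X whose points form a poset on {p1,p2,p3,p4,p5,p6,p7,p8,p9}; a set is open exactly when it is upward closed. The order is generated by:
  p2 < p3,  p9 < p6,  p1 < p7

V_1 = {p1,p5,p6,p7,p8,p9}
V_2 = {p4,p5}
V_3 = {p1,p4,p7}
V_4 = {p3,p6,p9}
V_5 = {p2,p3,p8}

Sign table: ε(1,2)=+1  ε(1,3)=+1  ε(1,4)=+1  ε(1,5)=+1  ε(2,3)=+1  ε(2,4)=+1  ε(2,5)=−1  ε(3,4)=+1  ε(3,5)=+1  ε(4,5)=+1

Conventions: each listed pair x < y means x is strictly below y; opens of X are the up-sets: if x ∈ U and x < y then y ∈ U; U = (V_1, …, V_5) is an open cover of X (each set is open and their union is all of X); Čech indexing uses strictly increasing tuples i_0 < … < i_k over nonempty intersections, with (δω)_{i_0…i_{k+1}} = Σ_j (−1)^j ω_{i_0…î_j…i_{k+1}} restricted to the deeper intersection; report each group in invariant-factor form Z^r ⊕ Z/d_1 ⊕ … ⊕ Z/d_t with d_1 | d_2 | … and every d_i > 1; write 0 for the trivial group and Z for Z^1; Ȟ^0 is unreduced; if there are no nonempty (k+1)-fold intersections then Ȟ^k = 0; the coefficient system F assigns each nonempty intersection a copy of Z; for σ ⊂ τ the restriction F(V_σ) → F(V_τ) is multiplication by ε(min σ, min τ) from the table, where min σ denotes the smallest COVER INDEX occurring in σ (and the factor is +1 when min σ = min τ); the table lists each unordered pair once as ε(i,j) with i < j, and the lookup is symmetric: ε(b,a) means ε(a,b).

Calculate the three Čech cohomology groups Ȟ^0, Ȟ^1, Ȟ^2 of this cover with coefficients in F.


Ȟ^0 ≅ Z,  Ȟ^1 ≅ Z^2,  Ȟ^2 ≅ 0

nerve of the cover:
  V12={p5} V13={p1,p7} V14={p6,p9} V15={p8} V23={p4} V45={p3}
C dims 5,6; δ0: rk 4, SNF 1^4
Ȟ^0 = (5 − 4) − 0 = 1, so Ȟ^0 ≅ Z
Ȟ^1 = (6 − 0) − 4 = 2, so Ȟ^1 ≅ Z^2
Ȟ^2 = (0 − 0) − 0 = 0, so Ȟ^2 ≅ 0


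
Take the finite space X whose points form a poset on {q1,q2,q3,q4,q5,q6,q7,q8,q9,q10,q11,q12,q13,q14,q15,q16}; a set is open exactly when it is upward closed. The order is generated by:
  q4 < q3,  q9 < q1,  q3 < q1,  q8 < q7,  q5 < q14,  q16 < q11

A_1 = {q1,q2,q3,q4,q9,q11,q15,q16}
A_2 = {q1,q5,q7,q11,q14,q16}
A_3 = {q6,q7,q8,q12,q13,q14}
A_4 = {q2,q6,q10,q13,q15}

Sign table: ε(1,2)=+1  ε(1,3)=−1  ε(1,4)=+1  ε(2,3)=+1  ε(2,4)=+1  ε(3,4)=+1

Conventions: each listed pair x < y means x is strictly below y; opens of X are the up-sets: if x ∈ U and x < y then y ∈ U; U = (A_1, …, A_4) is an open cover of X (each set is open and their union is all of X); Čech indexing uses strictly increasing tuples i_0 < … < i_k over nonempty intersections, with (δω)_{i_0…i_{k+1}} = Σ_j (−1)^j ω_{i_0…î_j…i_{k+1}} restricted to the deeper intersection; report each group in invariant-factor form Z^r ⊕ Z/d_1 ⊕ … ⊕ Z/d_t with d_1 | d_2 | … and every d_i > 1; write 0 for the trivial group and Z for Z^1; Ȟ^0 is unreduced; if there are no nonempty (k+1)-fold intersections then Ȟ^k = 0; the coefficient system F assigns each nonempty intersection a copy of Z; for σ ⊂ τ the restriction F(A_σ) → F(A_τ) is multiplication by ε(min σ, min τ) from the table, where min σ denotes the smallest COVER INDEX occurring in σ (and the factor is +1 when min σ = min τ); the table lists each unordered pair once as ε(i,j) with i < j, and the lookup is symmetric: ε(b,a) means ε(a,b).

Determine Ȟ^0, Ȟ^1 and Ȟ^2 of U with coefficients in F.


Ȟ^0 ≅ Z,  Ȟ^1 ≅ Z,  Ȟ^2 ≅ 0

nonempty intersections:
  A12={q1,q11,q16} A14={q2,q15} A23={q7,q14} A34={q6,q13}
C dims 4,4; δ0: rk 3, SNF 1^3
Ȟ^0: (4−3)−0=1 ⇒ Z
Ȟ^1: (4−0)−3=1 ⇒ Z
Ȟ^2: (0−0)−0=0 ⇒ 0


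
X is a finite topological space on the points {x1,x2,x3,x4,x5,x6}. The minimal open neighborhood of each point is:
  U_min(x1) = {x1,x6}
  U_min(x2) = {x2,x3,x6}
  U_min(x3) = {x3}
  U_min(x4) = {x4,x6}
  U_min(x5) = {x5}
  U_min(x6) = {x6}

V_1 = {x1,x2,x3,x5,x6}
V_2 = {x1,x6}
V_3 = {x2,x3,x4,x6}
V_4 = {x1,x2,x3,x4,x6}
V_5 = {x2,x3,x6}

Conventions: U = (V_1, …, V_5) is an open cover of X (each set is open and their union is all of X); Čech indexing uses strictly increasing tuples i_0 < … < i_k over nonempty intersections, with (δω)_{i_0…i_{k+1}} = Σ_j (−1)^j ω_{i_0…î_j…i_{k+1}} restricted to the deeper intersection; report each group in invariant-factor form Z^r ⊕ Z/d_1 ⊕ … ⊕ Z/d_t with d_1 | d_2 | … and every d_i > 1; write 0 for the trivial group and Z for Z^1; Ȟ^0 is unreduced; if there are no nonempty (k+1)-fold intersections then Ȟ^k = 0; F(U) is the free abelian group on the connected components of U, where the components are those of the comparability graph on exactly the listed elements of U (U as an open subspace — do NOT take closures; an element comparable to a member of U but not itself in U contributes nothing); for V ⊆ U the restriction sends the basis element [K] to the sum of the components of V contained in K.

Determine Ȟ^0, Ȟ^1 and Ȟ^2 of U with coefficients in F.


Ȟ^0 ≅ Z^2, Ȟ^1 ≅ 0, Ȟ^2 ≅ 0

nerve simplices:
  V12={x1,x6} V13={x2,x3,x6} V14={x1,x2,x3,x6} V15={x2,x3,x6} V23={x6} V24={x1,x6} V25={x6} V34={x2,x3,x4,x6} V35={x2,x3,x6} V45={x2,x3,x6}
  V123={x6} V124={x1,x6} V125={x6} V134={x2,x3,x6} V135={x2,x3,x6} V145={x2,x3,x6} V234={x6} V235={x6} V245={x6} V345={x2,x3,x6}
  V1234={x6} V1235={x6} V1245={x6} V1345={x2,x3,x6} V2345={x6}
  V12345={x6}
components per intersection:
  V1: {x1,x2,x3,x6} {x5}
  V2: {x1,x6}
  V3: {x2,x3,x4,x6}
  V4: {x1,x2,x3,x4,x6}
  V5: {x2,x3,x6}
  V12: {x1,x6}
  V13: {x2,x3,x6}
  V14: {x1,x2,x3,x6}
  V15: {x2,x3,x6}
  V23: {x6}
  V24: {x1,x6}
  V25: {x6}
  V34: {x2,x3,x4,x6}
  V35: {x2,x3,x6}
  V45: {x2,x3,x6}
  V123: {x6}
  V124: {x1,x6}
  V125: {x6}
  V134: {x2,x3,x6}
  V135: {x2,x3,x6}
  V145: {x2,x3,x6}
  V234: {x6}
  V235: {x6}
  V245: {x6}
  V345: {x2,x3,x6}
  V1234: {x6}
  V1235: {x6}
  V1245: {x6}
  V1345: {x2,x3,x6}
  V2345: {x6}
  V12345: {x6}
C dims 6,10,10,5; δ0: rk 4, SNF 1^4; δ1: rk 6, SNF 1^6; δ2: rk 4, SNF 1^4
degree 0: 6−4−0 = 2 → Ȟ^0 ≅ Z^2
degree 1: 10−6−4 = 0 → Ȟ^1 ≅ 0
degree 2: 10−4−6 = 0 → Ȟ^2 ≅ 0


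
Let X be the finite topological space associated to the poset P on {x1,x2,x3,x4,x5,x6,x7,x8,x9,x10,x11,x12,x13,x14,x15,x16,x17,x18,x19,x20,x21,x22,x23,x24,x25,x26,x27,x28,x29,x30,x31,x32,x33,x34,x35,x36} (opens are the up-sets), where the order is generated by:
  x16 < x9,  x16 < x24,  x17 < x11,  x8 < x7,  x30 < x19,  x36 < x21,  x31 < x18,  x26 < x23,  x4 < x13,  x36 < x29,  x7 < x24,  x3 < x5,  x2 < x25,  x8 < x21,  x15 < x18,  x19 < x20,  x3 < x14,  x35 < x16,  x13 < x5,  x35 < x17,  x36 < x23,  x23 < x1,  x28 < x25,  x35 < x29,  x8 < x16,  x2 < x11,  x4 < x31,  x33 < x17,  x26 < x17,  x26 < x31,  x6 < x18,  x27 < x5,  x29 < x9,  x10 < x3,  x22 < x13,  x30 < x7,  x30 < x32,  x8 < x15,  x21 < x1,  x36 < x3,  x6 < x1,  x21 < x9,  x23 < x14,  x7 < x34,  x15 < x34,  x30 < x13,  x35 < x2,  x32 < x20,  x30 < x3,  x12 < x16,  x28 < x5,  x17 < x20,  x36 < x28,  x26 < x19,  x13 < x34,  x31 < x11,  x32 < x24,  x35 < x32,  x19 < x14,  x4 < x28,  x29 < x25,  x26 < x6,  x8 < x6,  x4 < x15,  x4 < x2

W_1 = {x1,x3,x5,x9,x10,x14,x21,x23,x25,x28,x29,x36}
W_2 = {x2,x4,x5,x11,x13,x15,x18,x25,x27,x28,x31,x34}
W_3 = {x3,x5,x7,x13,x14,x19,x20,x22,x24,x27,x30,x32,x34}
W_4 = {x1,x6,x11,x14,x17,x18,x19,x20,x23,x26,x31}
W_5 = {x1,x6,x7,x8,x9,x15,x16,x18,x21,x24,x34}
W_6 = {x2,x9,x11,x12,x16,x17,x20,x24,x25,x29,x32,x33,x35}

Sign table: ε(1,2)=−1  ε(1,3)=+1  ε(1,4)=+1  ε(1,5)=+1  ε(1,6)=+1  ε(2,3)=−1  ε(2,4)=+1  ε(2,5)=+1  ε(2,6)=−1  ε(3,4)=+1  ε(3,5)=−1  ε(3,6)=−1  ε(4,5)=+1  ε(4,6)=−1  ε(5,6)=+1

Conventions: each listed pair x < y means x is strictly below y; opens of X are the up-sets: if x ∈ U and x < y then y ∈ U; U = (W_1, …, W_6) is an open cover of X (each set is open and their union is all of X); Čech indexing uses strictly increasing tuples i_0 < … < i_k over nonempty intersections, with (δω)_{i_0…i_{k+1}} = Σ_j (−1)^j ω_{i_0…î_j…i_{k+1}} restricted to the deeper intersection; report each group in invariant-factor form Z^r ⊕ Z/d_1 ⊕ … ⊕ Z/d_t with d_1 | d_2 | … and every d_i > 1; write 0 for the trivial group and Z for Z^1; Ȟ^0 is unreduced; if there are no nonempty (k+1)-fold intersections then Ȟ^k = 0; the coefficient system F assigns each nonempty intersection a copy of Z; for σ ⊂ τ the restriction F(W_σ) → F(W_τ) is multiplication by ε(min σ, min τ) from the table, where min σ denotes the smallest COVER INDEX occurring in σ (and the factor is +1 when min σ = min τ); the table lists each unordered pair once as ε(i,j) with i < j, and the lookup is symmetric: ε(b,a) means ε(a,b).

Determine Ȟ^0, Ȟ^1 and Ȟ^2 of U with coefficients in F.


cover nerve:
  W12={x5,x25,x28} W13={x3,x5,x14} W14={x1,x14,x23} W15={x1,x9,x21} W16={x9,x25,x29} W23={x5,x13,x27,x34} W24={x11,x18,x31} W25={x15,x18,x34} W26={x2,x11,x25} W34={x14,x19,x20} W35={x7,x24,x34} W36={x20,x24,x32} W45={x1,x6,x18} W46={x11,x17,x20} W56={x9,x16,x24}
  W123={x5} W126={x25} W134={x14} W145={x1} W156={x9} W235={x34} W245={x18} W246={x11} W346={x20} W356={x24}
C dims 6,15,10; δ0: rk 6, SNF 1^5·2; δ1: rk 9, SNF 1^9
Ȟ^0: (6−6)−0=0 ⇒ 0
Ȟ^1: (15−9)−6=0 plus torsion [2] ⇒ Z/2
Ȟ^2: (10−0)−9=1 ⇒ Z

Ȟ^0 ≅ 0, Ȟ^1 ≅ Z/2, Ȟ^2 ≅ Z


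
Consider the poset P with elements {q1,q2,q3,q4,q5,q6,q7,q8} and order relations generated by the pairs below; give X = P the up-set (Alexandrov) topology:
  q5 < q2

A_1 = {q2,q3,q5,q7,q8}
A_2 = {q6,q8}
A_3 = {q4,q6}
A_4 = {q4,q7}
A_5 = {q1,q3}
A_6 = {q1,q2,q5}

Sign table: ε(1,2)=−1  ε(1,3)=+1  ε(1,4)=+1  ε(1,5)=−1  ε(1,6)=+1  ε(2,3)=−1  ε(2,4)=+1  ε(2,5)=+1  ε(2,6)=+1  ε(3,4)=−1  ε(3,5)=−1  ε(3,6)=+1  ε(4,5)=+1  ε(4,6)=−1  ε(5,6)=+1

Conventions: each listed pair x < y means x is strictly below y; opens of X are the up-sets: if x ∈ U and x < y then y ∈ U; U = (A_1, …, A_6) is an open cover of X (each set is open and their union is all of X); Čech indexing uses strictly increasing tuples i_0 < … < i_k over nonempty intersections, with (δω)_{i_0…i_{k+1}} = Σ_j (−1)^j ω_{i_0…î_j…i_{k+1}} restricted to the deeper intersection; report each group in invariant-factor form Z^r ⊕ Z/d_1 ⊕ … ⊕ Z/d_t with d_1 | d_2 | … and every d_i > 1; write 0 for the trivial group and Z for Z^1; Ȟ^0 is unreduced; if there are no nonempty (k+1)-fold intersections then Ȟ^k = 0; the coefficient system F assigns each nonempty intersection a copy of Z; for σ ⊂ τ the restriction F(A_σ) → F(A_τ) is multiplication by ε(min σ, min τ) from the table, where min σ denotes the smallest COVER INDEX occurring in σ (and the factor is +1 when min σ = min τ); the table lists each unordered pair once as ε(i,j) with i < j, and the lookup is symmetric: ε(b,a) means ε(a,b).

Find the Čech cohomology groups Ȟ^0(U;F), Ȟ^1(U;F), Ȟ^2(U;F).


Ȟ^0 = 0; Ȟ^1 = Z ⊕ Z/2; Ȟ^2 = 0

nerve simplices:
  A12={q8} A14={q7} A15={q3} A16={q2,q5} A23={q6} A34={q4} A56={q1}
C dims 6,7; δ0: rk 6, SNF 1^5·2
degree 0: 6−6−0 = 0 → Ȟ^0 ≅ 0
degree 1: 7−0−6 = 1 plus torsion [2] → Ȟ^1 ≅ Z ⊕ Z/2
degree 2: 0−0−0 = 0 → Ȟ^2 ≅ 0


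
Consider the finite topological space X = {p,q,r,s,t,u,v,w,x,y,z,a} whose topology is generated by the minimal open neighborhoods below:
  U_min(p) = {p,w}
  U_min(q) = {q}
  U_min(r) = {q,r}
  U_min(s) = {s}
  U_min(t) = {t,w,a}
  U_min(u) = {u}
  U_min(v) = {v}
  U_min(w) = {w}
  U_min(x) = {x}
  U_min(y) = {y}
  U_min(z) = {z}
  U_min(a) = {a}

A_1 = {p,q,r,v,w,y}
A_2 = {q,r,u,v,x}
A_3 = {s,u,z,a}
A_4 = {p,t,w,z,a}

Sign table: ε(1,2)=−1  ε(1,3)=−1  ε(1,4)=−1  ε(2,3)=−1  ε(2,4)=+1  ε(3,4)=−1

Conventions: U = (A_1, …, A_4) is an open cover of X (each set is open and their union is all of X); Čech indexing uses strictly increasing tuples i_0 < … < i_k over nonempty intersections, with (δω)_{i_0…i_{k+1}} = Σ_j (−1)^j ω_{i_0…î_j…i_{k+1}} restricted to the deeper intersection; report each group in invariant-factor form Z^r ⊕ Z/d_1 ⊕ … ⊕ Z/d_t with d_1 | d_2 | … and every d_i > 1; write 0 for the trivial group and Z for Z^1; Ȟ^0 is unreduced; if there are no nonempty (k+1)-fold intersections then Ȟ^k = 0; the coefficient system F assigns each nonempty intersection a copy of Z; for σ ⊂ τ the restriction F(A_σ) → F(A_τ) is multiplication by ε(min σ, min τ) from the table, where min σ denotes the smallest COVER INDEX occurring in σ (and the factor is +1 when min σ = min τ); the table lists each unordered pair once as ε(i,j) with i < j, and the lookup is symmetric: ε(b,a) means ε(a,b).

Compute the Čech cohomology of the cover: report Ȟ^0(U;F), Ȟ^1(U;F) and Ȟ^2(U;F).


nerve simplices:
  A12={q,r,v} A14={p,w} A23={u} A34={z,a}
C dims 4,4; δ0: rk 3, SNF 1^3
degree 0: 4−3−0 = 1 → Ȟ^0 ≅ Z
degree 1: 4−0−3 = 1 → Ȟ^1 ≅ Z
degree 2: 0−0−0 = 0 → Ȟ^2 ≅ 0

Ȟ^0(U;F) ≅ Z; Ȟ^1(U;F) ≅ Z; Ȟ^2(U;F) ≅ 0


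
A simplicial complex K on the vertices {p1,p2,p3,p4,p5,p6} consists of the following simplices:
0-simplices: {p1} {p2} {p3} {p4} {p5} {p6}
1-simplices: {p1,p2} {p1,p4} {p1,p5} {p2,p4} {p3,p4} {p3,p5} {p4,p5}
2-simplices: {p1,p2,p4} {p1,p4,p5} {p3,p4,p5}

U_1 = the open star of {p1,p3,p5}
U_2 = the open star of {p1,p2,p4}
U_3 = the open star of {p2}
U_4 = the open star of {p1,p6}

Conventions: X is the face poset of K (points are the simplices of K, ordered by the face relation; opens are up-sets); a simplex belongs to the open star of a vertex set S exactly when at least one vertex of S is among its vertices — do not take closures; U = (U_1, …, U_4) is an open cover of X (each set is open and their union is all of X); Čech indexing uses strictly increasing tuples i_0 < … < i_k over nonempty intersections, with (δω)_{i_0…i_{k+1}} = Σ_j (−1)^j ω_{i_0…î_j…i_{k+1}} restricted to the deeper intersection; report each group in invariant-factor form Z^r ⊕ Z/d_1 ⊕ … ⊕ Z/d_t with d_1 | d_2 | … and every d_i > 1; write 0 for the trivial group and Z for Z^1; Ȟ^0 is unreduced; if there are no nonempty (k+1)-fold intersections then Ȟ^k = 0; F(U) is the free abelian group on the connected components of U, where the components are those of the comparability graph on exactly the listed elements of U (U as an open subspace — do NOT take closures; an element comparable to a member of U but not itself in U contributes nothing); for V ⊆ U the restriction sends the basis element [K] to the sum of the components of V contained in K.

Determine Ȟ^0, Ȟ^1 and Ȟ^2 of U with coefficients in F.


nonempty overlaps:
  U1={{p1},{p3},{p5},{p1,p2},{p1,p4},{p1,p5},{p3,p4},{p3,p5},{p4,p5},{p1,p2,p4},{p1,p4,p5},{p3,p4,p5}} U2={{p1},{p2},{p4},{p1,p2},{p1,p4},{p1,p5},{p2,p4},{p3,p4},{p4,p5},{p1,p2,p4},{p1,p4,p5},{p3,p4,p5}} U3={{p2},{p1,p2},{p2,p4},{p1,p2,p4}} U4={{p1},{p6},{p1,p2},{p1,p4},{p1,p5},{p1,p2,p4},{p1,p4,p5}}
  U12={{p1},{p1,p2},{p1,p4},{p1,p5},{p3,p4},{p4,p5},{p1,p2,p4},{p1,p4,p5},{p3,p4,p5}} U13={{p1,p2},{p1,p2,p4}} U14={{p1},{p1,p2},{p1,p4},{p1,p5},{p1,p2,p4},{p1,p4,p5}} U23={{p2},{p1,p2},{p2,p4},{p1,p2,p4}} U24={{p1},{p1,p2},{p1,p4},{p1,p5},{p1,p2,p4},{p1,p4,p5}} U34={{p1,p2},{p1,p2,p4}}
  U123={{p1,p2},{p1,p2,p4}} U124={{p1},{p1,p2},{p1,p4},{p1,p5},{p1,p2,p4},{p1,p4,p5}} U134={{p1,p2},{p1,p2,p4}} U234={{p1,p2},{p1,p2,p4}}
  U1234={{p1,p2},{p1,p2,p4}}
components per intersection:
  U1: {{p1},{p3},{p5},{p1,p2},{p1,p4},{p1,p5},{p3,p4},{p3,p5},{p4,p5},{p1,p2,p4},{p1,p4,p5},{p3,p4,p5}}
  U2: {{p1},{p2},{p4},{p1,p2},{p1,p4},{p1,p5},{p2,p4},{p3,p4},{p4,p5},{p1,p2,p4},{p1,p4,p5},{p3,p4,p5}}
  U3: {{p2},{p1,p2},{p2,p4},{p1,p2,p4}}
  U4: {{p1},{p1,p2},{p1,p4},{p1,p5},{p1,p2,p4},{p1,p4,p5}} {{p6}}
  U12: {{p1},{p1,p2},{p1,p4},{p1,p5},{p3,p4},{p4,p5},{p1,p2,p4},{p1,p4,p5},{p3,p4,p5}}
  U13: {{p1,p2},{p1,p2,p4}}
  U14: {{p1},{p1,p2},{p1,p4},{p1,p5},{p1,p2,p4},{p1,p4,p5}}
  U23: {{p2},{p1,p2},{p2,p4},{p1,p2,p4}}
  U24: {{p1},{p1,p2},{p1,p4},{p1,p5},{p1,p2,p4},{p1,p4,p5}}
  U34: {{p1,p2},{p1,p2,p4}}
  U123: {{p1,p2},{p1,p2,p4}}
  U124: {{p1},{p1,p2},{p1,p4},{p1,p5},{p1,p2,p4},{p1,p4,p5}}
  U134: {{p1,p2},{p1,p2,p4}}
  U234: {{p1,p2},{p1,p2,p4}}
  U1234: {{p1,p2},{p1,p2,p4}}
C dims 5,6,4,1; δ0: rk 3, SNF 1^3; δ1: rk 3, SNF 1^3; δ2: rk 1, SNF 1^1
degree 0: 5−3−0 = 2 → Ȟ^0 ≅ Z^2
degree 1: 6−3−3 = 0 → Ȟ^1 ≅ 0
degree 2: 4−1−3 = 0 → Ȟ^2 ≅ 0

Ȟ^0 = Z^2, Ȟ^1 = 0, Ȟ^2 = 0


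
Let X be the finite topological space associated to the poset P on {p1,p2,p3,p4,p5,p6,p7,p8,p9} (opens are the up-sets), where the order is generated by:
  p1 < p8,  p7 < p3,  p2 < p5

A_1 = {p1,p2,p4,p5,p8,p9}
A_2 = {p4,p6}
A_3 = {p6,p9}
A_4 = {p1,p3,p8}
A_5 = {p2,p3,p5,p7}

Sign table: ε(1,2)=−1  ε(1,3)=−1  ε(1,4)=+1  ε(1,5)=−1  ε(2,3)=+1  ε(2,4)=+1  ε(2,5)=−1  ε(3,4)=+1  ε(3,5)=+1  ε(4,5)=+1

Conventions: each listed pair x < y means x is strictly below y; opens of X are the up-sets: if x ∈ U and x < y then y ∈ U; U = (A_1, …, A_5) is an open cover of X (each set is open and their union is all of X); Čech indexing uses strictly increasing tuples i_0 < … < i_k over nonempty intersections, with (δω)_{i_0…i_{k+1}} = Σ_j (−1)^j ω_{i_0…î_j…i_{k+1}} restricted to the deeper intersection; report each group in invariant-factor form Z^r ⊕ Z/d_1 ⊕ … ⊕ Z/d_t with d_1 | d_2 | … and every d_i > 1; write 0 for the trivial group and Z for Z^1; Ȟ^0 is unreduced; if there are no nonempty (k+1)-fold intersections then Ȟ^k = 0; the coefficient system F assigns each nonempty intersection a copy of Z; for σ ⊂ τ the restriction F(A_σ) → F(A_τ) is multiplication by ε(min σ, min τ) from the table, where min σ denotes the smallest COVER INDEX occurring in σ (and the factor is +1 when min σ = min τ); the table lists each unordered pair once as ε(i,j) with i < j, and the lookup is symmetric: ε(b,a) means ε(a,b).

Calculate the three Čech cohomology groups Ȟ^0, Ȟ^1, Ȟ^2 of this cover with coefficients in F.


nonempty intersections:
  A12={p4} A13={p9} A14={p1,p8} A15={p2,p5} A23={p6} A45={p3}
C dims 5,6; δ0: rk 5, SNF 1^4·2
Ȟ^0: (5−5)−0=0 ⇒ 0
Ȟ^1: (6−0)−5=1 plus torsion [2] ⇒ Z ⊕ Z/2
Ȟ^2: (0−0)−0=0 ⇒ 0

Ȟ^0 = 0; Ȟ^1 = Z ⊕ Z/2; Ȟ^2 = 0


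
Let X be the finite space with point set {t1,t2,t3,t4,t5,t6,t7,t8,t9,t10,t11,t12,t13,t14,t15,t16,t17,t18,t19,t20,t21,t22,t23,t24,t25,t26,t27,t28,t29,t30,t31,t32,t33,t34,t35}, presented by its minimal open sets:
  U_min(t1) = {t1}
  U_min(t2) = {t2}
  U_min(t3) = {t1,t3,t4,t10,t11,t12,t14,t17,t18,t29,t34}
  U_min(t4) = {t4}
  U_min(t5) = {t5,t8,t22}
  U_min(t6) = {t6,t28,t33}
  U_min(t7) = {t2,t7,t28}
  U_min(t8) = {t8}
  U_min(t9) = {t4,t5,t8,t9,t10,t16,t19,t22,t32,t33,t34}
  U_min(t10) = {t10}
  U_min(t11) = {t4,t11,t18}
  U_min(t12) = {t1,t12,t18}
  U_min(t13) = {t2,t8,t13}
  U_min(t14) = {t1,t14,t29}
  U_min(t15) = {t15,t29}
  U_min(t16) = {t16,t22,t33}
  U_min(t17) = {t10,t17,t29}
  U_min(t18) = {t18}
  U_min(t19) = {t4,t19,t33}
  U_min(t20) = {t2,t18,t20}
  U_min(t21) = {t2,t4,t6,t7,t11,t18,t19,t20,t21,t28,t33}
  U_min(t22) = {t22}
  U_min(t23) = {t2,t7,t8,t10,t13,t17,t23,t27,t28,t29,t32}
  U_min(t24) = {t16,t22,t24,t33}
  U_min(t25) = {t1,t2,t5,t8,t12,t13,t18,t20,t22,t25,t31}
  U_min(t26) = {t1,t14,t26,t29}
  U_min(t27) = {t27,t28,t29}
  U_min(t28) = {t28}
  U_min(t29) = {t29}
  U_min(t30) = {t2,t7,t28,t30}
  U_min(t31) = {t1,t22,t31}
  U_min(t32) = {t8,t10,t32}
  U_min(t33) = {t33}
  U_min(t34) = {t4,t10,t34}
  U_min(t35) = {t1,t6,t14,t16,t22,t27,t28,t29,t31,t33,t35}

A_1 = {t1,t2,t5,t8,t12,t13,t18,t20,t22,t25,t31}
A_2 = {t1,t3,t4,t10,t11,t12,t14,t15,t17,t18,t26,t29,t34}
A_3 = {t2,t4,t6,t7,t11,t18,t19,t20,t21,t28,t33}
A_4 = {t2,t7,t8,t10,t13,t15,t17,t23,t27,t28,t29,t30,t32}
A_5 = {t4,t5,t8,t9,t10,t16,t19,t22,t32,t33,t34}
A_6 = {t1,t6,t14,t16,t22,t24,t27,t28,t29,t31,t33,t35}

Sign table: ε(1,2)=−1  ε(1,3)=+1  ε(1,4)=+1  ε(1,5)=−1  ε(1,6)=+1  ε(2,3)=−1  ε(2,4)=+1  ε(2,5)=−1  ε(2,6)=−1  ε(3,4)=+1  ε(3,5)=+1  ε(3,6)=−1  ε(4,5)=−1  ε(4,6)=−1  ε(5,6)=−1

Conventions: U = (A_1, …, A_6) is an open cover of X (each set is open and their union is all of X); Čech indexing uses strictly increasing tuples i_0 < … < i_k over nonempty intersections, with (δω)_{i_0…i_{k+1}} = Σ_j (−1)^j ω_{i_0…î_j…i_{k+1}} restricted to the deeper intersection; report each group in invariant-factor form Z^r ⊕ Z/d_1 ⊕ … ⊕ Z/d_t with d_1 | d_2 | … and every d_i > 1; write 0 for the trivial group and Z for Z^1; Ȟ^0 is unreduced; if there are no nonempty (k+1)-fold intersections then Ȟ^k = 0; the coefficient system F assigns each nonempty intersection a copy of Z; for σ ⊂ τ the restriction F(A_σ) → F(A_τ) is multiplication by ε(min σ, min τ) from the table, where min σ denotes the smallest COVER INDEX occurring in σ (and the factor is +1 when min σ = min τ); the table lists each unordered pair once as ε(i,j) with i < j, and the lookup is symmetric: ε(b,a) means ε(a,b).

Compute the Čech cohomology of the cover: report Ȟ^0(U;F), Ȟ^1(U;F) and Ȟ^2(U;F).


Ȟ^0 = 0,  Ȟ^1 = Z/2,  Ȟ^2 = Z

nerve of the cover:
  A12={t1,t12,t18} A13={t2,t18,t20} A14={t2,t8,t13} A15={t5,t8,t22} A16={t1,t22,t31} A23={t4,t11,t18} A24={t10,t15,t17,t29} A25={t4,t10,t34} A26={t1,t14,t29} A34={t2,t7,t28} A35={t4,t19,t33} A36={t6,t28,t33} A45={t8,t10,t32} A46={t27,t28,t29} A56={t16,t22,t33}
  A123={t18} A126={t1} A134={t2} A145={t8} A156={t22} A235={t4} A245={t10} A246={t29} A346={t28} A356={t33}
C dims 6,15,10; δ0: rk 6, SNF 1^5·2; δ1: rk 9, SNF 1^9
Ȟ^0 = (6 − 6) − 0 = 0, so Ȟ^0 ≅ 0
Ȟ^1 = (15 − 9) − 6 = 0 plus torsion [2], so Ȟ^1 ≅ Z/2
Ȟ^2 = (10 − 0) − 9 = 1, so Ȟ^2 ≅ Z


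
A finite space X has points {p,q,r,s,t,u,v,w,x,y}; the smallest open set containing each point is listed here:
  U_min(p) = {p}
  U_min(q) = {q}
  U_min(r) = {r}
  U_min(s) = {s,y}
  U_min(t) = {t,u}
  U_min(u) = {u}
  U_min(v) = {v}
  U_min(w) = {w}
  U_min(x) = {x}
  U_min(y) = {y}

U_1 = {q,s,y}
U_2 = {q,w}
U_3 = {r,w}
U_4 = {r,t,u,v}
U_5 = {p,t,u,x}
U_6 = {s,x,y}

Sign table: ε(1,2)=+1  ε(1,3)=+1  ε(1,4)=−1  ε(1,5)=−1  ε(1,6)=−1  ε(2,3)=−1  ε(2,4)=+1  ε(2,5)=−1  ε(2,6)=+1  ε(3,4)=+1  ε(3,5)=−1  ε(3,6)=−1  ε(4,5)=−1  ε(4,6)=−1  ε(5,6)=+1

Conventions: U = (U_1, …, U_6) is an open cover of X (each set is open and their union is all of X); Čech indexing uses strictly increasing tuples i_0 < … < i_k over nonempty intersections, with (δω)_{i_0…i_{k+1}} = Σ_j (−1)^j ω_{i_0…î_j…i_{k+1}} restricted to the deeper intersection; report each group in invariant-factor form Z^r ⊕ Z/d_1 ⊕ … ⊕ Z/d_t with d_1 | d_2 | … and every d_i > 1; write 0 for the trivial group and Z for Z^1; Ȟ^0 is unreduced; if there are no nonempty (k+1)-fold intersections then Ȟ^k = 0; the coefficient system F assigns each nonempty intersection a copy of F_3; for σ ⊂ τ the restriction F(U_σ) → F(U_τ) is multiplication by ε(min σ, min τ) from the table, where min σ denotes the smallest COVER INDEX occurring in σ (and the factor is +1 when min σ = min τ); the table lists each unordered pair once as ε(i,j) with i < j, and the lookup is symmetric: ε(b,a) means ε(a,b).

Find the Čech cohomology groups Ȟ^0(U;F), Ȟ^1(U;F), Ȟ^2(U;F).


intersection data:
  U12={q} U16={s,y} U23={w} U34={r} U45={t,u} U56={x}
C dims 6,6; δ0: rk_F3 6
Ȟ^0 = (6 − 6) − 0 = 0, so Ȟ^0 ≅ 0
Ȟ^1 = (6 − 0) − 6 = 0, so Ȟ^1 ≅ 0
Ȟ^2 = (0 − 0) − 0 = 0, so Ȟ^2 ≅ 0

Ȟ^0 = 0, Ȟ^1 = 0 and Ȟ^2 = 0


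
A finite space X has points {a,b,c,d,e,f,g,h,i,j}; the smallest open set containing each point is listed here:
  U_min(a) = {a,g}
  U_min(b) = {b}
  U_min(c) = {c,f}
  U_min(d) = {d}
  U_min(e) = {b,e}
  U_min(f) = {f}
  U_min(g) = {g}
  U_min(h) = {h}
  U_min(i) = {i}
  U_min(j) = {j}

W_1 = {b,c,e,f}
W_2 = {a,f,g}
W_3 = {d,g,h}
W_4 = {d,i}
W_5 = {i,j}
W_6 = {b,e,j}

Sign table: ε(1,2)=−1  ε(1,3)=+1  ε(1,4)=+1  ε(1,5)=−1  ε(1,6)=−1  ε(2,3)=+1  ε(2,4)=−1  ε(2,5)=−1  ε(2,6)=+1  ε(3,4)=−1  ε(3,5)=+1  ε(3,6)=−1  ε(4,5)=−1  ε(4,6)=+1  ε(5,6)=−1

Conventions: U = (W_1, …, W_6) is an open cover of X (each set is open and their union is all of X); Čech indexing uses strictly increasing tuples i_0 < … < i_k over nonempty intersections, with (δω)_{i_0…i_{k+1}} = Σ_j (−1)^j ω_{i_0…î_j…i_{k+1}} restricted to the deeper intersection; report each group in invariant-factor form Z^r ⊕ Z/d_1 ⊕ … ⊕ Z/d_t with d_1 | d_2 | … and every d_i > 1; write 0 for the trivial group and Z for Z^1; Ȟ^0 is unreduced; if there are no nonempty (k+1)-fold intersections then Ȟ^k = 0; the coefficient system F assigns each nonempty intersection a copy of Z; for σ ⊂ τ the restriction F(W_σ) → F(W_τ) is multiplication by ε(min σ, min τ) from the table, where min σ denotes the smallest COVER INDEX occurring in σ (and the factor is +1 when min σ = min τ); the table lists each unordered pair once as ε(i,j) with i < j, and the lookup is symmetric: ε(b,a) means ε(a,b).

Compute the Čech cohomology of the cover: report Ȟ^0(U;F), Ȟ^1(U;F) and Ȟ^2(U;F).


cover nerve:
  W12={f} W16={b,e} W23={g} W34={d} W45={i} W56={j}
C dims 6,6; δ0: rk 6, SNF 1^5·2
Ȟ^0: (6−6)−0=0 ⇒ 0
Ȟ^1: (6−0)−6=0 plus torsion [2] ⇒ Z/2
Ȟ^2: (0−0)−0=0 ⇒ 0

Ȟ^0(U;F) ≅ 0, Ȟ^1(U;F) ≅ Z/2 and Ȟ^2(U;F) ≅ 0


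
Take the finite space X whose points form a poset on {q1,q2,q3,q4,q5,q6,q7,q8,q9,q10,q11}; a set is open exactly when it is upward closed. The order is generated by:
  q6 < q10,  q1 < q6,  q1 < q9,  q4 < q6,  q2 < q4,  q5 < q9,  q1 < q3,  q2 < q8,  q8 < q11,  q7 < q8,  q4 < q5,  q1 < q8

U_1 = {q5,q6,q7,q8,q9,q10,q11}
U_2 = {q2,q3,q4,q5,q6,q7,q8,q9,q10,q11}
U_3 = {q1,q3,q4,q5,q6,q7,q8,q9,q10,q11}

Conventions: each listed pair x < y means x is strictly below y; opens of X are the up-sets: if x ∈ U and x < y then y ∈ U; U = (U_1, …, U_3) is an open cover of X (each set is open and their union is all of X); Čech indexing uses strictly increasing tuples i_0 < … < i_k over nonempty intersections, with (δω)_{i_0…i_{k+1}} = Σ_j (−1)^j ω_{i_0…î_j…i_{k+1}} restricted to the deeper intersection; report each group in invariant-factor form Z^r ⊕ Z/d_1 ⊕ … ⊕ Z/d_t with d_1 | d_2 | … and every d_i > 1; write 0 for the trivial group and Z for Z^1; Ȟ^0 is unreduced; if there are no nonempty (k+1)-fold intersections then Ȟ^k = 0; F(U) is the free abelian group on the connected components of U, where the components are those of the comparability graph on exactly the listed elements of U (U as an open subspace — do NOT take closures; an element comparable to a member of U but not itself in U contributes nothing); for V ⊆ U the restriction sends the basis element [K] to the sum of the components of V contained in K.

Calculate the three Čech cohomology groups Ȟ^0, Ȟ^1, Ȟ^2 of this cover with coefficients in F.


nonempty intersections:
  U12={q5,q6,q7,q8,q9,q10,q11} U13={q5,q6,q7,q8,q9,q10,q11} U23={q3,q4,q5,q6,q7,q8,q9,q10,q11}
  U123={q5,q6,q7,q8,q9,q10,q11}
components per intersection:
  U1: {q5,q9} {q6,q10} {q7,q8,q11}
  U2: {q2,q4,q5,q6,q7,q8,q9,q10,q11} {q3}
  U3: {q1,q3,q4,q5,q6,q7,q8,q9,q10,q11}
  U12: {q5,q9} {q6,q10} {q7,q8,q11}
  U13: {q5,q9} {q6,q10} {q7,q8,q11}
  U23: {q3} {q4,q5,q6,q9,q10} {q7,q8,q11}
  U123: {q5,q9} {q6,q10} {q7,q8,q11}
C dims 6,9,3; δ0: rk 5, SNF 1^5; δ1: rk 3, SNF 1^3
Ȟ^0: (6−5)−0=1 ⇒ Z
Ȟ^1: (9−3)−5=1 ⇒ Z
Ȟ^2: (3−0)−3=0 ⇒ 0

Ȟ^0 = Z,  Ȟ^1 = Z,  Ȟ^2 = 0


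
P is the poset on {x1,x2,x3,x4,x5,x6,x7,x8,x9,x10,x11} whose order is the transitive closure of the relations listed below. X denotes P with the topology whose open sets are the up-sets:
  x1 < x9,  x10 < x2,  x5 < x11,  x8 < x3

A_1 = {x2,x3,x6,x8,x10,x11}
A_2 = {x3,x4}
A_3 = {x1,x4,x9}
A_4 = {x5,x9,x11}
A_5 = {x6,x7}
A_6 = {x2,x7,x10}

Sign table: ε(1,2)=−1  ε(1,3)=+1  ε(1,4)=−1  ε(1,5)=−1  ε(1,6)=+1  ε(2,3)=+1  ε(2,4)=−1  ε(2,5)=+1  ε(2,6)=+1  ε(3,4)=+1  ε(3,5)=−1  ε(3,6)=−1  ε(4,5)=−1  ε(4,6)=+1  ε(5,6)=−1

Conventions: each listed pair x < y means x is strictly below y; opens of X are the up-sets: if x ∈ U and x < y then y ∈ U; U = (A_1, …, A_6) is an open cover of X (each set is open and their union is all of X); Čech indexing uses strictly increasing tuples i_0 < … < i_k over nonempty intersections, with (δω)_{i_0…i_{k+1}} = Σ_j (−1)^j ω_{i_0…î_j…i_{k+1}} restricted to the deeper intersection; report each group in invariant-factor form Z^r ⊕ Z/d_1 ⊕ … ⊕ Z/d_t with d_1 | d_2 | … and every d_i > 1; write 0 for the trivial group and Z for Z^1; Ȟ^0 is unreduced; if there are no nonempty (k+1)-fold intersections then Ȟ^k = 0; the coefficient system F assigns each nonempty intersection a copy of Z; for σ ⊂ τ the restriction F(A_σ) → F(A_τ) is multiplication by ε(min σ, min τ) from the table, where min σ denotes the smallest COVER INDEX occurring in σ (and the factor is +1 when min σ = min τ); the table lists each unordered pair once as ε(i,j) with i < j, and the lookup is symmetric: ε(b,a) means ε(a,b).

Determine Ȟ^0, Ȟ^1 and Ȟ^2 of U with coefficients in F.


nerve simplices:
  A12={x3} A14={x11} A15={x6} A16={x2,x10} A23={x4} A34={x9} A56={x7}
C dims 6,7; δ0: rk 5, SNF 1^5
degree 0: 6−5−0 = 1 → Ȟ^0 ≅ Z
degree 1: 7−0−5 = 2 → Ȟ^1 ≅ Z^2
degree 2: 0−0−0 = 0 → Ȟ^2 ≅ 0

Ȟ^0 = Z, Ȟ^1 = Z^2 and Ȟ^2 = 0


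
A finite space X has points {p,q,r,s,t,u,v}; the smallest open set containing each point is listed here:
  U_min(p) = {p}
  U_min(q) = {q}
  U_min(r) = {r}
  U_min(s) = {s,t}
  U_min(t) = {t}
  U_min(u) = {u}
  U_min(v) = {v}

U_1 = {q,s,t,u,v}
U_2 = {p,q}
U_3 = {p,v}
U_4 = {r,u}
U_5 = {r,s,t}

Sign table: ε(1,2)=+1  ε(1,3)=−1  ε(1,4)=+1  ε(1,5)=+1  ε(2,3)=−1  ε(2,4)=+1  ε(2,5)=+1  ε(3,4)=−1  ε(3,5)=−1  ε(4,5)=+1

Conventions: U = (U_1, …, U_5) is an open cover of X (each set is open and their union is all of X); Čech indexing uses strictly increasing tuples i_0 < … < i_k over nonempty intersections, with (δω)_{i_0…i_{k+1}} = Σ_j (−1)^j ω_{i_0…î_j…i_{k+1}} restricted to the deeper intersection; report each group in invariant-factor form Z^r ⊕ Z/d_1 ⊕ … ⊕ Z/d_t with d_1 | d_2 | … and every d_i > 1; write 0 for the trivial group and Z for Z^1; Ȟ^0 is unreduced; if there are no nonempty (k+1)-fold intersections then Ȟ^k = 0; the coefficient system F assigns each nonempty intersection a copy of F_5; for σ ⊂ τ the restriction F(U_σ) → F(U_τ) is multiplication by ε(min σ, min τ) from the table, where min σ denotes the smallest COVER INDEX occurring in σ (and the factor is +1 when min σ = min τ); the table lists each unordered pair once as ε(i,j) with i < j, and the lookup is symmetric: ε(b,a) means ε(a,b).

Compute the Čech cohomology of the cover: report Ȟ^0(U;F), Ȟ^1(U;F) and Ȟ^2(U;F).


nerve of the cover:
  U12={q} U13={v} U14={u} U15={s,t} U23={p} U45={r}
C dims 5,6; δ0: rk_F5 4
Ȟ^0 = (5 − 4) − 0 = 1, so Ȟ^0 ≅ Z/5
Ȟ^1 = (6 − 0) − 4 = 2, so Ȟ^1 ≅ Z/5 ⊕ Z/5
Ȟ^2 = (0 − 0) − 0 = 0, so Ȟ^2 ≅ 0

Ȟ^0(U;F) ≅ Z/5, Ȟ^1(U;F) ≅ Z/5 ⊕ Z/5 and Ȟ^2(U;F) ≅ 0


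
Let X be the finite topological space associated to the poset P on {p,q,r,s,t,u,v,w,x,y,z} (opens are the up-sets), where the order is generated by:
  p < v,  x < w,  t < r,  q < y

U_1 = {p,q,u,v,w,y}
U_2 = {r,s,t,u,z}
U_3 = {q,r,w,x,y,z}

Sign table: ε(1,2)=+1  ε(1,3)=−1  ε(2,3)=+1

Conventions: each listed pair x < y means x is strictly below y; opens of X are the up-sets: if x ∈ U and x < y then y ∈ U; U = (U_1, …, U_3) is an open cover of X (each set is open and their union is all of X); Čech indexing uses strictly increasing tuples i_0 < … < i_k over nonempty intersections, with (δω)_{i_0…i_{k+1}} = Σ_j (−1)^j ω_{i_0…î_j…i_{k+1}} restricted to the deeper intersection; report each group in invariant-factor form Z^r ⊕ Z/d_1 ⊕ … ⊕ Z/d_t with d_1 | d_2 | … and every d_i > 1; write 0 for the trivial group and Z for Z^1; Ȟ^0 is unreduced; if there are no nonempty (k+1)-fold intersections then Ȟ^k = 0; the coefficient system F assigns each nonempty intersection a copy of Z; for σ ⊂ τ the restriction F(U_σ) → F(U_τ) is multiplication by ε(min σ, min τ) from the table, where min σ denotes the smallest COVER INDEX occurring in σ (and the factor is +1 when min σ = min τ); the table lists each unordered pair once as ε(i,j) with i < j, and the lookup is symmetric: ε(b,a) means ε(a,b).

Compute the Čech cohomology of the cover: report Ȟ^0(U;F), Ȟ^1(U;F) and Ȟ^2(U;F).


cover nerve:
  U12={u} U13={q,w,y} U23={r,z}
C dims 3,3; δ0: rk 3, SNF 1^2·2
Ȟ^0: (3−3)−0=0 ⇒ 0
Ȟ^1: (3−0)−3=0 plus torsion [2] ⇒ Z/2
Ȟ^2: (0−0)−0=0 ⇒ 0

Ȟ^0(U;F) ≅ 0; Ȟ^1(U;F) ≅ Z/2; Ȟ^2(U;F) ≅ 0


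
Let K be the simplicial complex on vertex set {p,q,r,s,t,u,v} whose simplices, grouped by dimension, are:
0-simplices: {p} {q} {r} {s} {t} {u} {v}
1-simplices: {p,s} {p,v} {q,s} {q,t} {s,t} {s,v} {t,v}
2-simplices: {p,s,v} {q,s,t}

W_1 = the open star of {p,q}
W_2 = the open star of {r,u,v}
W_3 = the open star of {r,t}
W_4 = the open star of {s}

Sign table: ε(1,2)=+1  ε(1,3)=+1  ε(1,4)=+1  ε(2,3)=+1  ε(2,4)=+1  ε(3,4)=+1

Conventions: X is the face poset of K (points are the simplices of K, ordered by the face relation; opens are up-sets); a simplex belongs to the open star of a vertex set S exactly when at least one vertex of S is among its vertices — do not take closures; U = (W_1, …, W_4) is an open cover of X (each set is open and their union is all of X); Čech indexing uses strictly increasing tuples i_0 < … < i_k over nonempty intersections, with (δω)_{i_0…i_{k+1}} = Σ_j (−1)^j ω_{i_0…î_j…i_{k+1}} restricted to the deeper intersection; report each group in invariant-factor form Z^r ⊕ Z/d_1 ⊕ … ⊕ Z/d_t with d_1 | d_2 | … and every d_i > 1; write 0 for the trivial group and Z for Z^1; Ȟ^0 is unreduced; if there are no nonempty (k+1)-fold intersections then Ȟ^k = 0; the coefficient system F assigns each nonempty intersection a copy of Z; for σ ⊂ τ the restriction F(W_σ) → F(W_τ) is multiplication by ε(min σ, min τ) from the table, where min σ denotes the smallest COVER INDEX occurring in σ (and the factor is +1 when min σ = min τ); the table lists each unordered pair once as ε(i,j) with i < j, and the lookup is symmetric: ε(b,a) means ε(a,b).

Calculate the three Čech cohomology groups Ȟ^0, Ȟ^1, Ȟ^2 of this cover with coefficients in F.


nerve of the cover:
  W1={{p},{q},{p,s},{p,v},{q,s},{q,t},{p,s,v},{q,s,t}} W2={{r},{u},{v},{p,v},{s,v},{t,v},{p,s,v}} W3={{r},{t},{q,t},{s,t},{t,v},{q,s,t}} W4={{s},{p,s},{q,s},{s,t},{s,v},{p,s,v},{q,s,t}}
  W12={{p,v},{p,s,v}} W13={{q,t},{q,s,t}} W14={{p,s},{q,s},{p,s,v},{q,s,t}} W23={{r},{t,v}} W24={{s,v},{p,s,v}} W34={{s,t},{q,s,t}}
  W124={{p,s,v}} W134={{q,s,t}}
C dims 4,6,2; δ0: rk 3, SNF 1^3; δ1: rk 2, SNF 1^2
Ȟ^0 = (4 − 3) − 0 = 1, so Ȟ^0 ≅ Z
Ȟ^1 = (6 − 2) − 3 = 1, so Ȟ^1 ≅ Z
Ȟ^2 = (2 − 0) − 2 = 0, so Ȟ^2 ≅ 0

Ȟ^0 = Z; Ȟ^1 = Z; Ȟ^2 = 0


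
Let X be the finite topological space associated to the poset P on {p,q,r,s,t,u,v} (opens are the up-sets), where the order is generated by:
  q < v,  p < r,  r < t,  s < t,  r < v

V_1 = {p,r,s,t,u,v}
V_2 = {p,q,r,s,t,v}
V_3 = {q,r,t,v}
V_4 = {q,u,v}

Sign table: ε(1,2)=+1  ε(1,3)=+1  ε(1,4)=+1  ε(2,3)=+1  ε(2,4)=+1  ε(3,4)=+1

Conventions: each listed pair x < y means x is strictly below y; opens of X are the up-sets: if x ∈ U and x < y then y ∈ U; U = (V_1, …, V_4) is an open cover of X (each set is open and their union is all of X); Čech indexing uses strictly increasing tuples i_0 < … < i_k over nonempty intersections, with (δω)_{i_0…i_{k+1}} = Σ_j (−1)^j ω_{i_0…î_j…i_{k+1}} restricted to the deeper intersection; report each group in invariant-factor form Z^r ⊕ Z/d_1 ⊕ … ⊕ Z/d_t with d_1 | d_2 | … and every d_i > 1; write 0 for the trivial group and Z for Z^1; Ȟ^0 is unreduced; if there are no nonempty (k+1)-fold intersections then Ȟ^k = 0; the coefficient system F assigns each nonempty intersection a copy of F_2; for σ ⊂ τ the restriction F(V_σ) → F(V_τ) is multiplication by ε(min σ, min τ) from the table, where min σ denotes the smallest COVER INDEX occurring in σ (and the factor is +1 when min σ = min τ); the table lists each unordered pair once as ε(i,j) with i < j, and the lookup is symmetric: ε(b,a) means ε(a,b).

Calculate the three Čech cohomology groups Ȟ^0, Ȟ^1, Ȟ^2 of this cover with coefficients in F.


Ȟ^0 ≅ Z/2,  Ȟ^1 ≅ 0,  Ȟ^2 ≅ 0

intersection data:
  V12={p,r,s,t,v} V13={r,t,v} V14={u,v} V23={q,r,t,v} V24={q,v} V34={q,v}
  V123={r,t,v} V124={v} V134={v} V234={q,v}
  V1234={v}
C dims 4,6,4,1; δ0: rk_F2 3; δ1: rk_F2 3; δ2: rk_F2 1
Ȟ^0 = (4 − 3) − 0 = 1, so Ȟ^0 ≅ Z/2
Ȟ^1 = (6 − 3) − 3 = 0, so Ȟ^1 ≅ 0
Ȟ^2 = (4 − 1) − 3 = 0, so Ȟ^2 ≅ 0
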